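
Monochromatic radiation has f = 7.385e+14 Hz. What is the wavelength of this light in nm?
405.95 nm

Using the wave equation: c = fλ

Solving for wavelength:
λ = c/f = (3×10⁸ m/s) / (7.385e+14 Hz)
λ = 405.95 nm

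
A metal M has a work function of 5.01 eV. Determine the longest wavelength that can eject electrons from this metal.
247.47 nm

The threshold wavelength is when the photon energy equals the work function:
hc/λ₀ = φ

Solving for λ₀:
λ₀ = hc/φ = (6.626×10⁻³⁴ J·s)(3×10⁸ m/s) / (5.01 eV × 1.602×10⁻¹⁹ J/eV)
λ₀ = 247.47 nm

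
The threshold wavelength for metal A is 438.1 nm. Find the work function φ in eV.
2.83 eV

At the threshold wavelength, photon energy equals work function:
φ = hc/λ₀

Calculating:
φ = (6.626×10⁻³⁴ J·s)(3×10⁸ m/s) / (438.1×10⁻⁹ m)
φ = 2.83 eV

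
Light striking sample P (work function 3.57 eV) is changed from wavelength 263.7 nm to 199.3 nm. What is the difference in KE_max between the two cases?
1.5193 eV

Using Einstein's equation: KE_max = hc/λ - φ

For λ₁ = 263.7 nm:
KE₁ = hc/λ₁ - φ = 4.7017 - 3.57 = 1.1317 eV

For λ₂ = 199.3 nm:
KE₂ = hc/λ₂ - φ = 6.2210 - 3.57 = 2.6510 eV

Change in KE:
ΔKE = KE₂ - KE₁ = 2.6510 - 1.1317 = 1.5193 eV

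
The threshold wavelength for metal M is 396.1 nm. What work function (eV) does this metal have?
3.13 eV

At the threshold wavelength, photon energy equals work function:
φ = hc/λ₀

Calculating:
φ = (6.626×10⁻³⁴ J·s)(3×10⁸ m/s) / (396.1×10⁻⁹ m)
φ = 3.13 eV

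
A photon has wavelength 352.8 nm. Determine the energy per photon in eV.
3.5143 eV

Using E = hf = hc/λ:

E = hc/λ = (6.626×10⁻³⁴ J·s)(3×10⁸ m/s) / (352.8×10⁻⁹ m)
E = 3.5143 eV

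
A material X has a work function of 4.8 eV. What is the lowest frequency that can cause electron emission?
1.1606e+15 Hz

The threshold frequency is when the photon energy equals the work function:
hf₀ = φ

Solving for f₀:
f₀ = φ/h = (4.8 eV × 1.602×10⁻¹⁹ J/eV) / (6.626×10⁻³⁴ J·s)
f₀ = 1.1606e+15 Hz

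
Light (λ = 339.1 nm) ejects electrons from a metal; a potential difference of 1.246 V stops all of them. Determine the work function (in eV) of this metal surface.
2.41 eV

The stopping potential gives the maximum kinetic energy: KE_max = eV_s = 1.246 eV

From Einstein's photoelectric equation: KE_max = hc/λ - φ
Rearranging: φ = hc/λ - KE_max

Calculate photon energy:
E_photon = hc/λ = (6.626×10⁻³⁴ J·s)(3×10⁸ m/s) / (339.1×10⁻⁹ m) = 3.6563 eV

Therefore:
φ = 3.6563 - 1.246 = 2.41 eV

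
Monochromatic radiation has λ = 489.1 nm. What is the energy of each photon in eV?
2.5349 eV

Using E = hf = hc/λ:

E = hc/λ = (6.626×10⁻³⁴ J·s)(3×10⁸ m/s) / (489.1×10⁻⁹ m)
E = 2.5349 eV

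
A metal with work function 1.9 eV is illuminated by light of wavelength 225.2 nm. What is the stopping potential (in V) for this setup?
3.6055 V

The stopping potential V_s satisfies: eV_s = KE_max

First, find KE_max using Einstein's equation:
E_photon = hc/λ = 5.5055 eV
KE_max = E_photon - φ = 5.5055 - 1.9 = 3.6055 eV

Since eV_s = KE_max:
V_s = KE_max/e = 3.6055 V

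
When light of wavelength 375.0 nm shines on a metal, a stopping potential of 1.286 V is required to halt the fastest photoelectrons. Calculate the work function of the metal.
2.02 eV

The stopping potential gives the maximum kinetic energy: KE_max = eV_s = 1.286 eV

From Einstein's photoelectric equation: KE_max = hc/λ - φ
Rearranging: φ = hc/λ - KE_max

Calculate photon energy:
E_photon = hc/λ = (6.626×10⁻³⁴ J·s)(3×10⁸ m/s) / (375.0×10⁻⁹ m) = 3.3062 eV

Therefore:
φ = 3.3062 - 1.286 = 2.02 eV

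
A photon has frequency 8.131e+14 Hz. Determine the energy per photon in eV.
3.3627 eV

Using E = hf:

E = hf = (6.626×10⁻³⁴ J·s)(8.131e+14 Hz)
E = 3.3627 eV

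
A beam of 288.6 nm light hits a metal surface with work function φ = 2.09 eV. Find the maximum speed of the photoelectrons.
8.8092e+05 m/s

First, find the maximum kinetic energy:
E_photon = hc/λ = 4.2961 eV
KE_max = E_photon - φ = 4.2961 - 2.09 = 2.2061 eV

Convert to Joules: KE_max = 2.2061 × 1.602×10⁻¹⁹ J = 3.5345e-19 J

Then use KE = ½mv² to find velocity:
v = √(2·KE/m) = √(2 × 3.5345e-19 J / 9.109e-31 kg)
v = 8.8092e+05 m/s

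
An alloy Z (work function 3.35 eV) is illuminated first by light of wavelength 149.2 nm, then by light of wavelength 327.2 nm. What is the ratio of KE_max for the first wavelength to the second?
11.2919

Using Einstein's equation: KE_max = hc/λ - φ

For λ₁ = 149.2 nm:
E₁ = hc/λ₁ = 8.3099 eV
KE₁ = E₁ - φ = 8.3099 - 3.35 = 4.9599 eV

For λ₂ = 327.2 nm:
E₂ = hc/λ₂ = 3.7892 eV
KE₂ = E₂ - φ = 3.7892 - 3.35 = 0.4392 eV

Ratio: KE₁/KE₂ = 4.9599/0.4392 = 11.2919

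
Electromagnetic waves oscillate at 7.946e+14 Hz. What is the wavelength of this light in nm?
377.29 nm

Using the wave equation: c = fλ

Solving for wavelength:
λ = c/f = (3×10⁸ m/s) / (7.946e+14 Hz)
λ = 377.29 nm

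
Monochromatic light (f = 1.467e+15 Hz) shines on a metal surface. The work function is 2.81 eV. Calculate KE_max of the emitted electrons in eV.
3.2570 eV

Using Einstein's photoelectric equation: KE_max = hf - φ

First, calculate the photon energy:
E_photon = hf = (6.626×10⁻³⁴ J·s)(1.467e+15 Hz)
E_photon = 6.0670 eV

Then, the maximum kinetic energy:
KE_max = E_photon - φ = 6.0670 eV - 2.81 eV = 3.2570 eV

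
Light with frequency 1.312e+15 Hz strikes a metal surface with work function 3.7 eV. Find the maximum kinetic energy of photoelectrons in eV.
1.7260 eV

Using Einstein's photoelectric equation: KE_max = hf - φ

First, calculate the photon energy:
E_photon = hf = (6.626×10⁻³⁴ J·s)(1.312e+15 Hz)
E_photon = 5.4260 eV

Then, the maximum kinetic energy:
KE_max = E_photon - φ = 5.4260 eV - 3.7 eV = 1.7260 eV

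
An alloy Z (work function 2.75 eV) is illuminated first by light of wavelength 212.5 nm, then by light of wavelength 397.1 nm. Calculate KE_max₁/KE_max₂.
8.2864

Using Einstein's equation: KE_max = hc/λ - φ

For λ₁ = 212.5 nm:
E₁ = hc/λ₁ = 5.8346 eV
KE₁ = E₁ - φ = 5.8346 - 2.75 = 3.0846 eV

For λ₂ = 397.1 nm:
E₂ = hc/λ₂ = 3.1222 eV
KE₂ = E₂ - φ = 3.1222 - 2.75 = 0.3722 eV

Ratio: KE₁/KE₂ = 3.0846/0.3722 = 8.2864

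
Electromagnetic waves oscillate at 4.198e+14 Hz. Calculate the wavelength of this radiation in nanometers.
714.13 nm

Using the wave equation: c = fλ

Solving for wavelength:
λ = c/f = (3×10⁸ m/s) / (4.198e+14 Hz)
λ = 714.13 nm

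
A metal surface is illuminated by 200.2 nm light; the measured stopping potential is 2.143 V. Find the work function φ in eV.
4.05 eV

The stopping potential gives the maximum kinetic energy: KE_max = eV_s = 2.143 eV

From Einstein's photoelectric equation: KE_max = hc/λ - φ
Rearranging: φ = hc/λ - KE_max

Calculate photon energy:
E_photon = hc/λ = (6.626×10⁻³⁴ J·s)(3×10⁸ m/s) / (200.2×10⁻⁹ m) = 6.1930 eV

Therefore:
φ = 6.1930 - 2.143 = 4.05 eV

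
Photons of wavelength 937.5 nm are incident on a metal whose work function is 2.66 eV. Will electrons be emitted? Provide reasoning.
No

For photoemission, the photon energy must exceed the work function.

Photon energy: E = hc/λ = 1.3225 eV
Work function: φ = 2.66 eV

Since E_photon (1.3225 eV) < φ (2.66 eV), photoemission will NOT occur.
The threshold wavelength is λ₀ = hc/φ = 466.1 nm.
Since 937.5 nm > 466.1 nm, the photons lack sufficient energy.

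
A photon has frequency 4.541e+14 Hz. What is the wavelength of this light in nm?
660.19 nm

Using the wave equation: c = fλ

Solving for wavelength:
λ = c/f = (3×10⁸ m/s) / (4.541e+14 Hz)
λ = 660.19 nm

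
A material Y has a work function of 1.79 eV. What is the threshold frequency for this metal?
4.3282e+14 Hz

The threshold frequency is when the photon energy equals the work function:
hf₀ = φ

Solving for f₀:
f₀ = φ/h = (1.79 eV × 1.602×10⁻¹⁹ J/eV) / (6.626×10⁻³⁴ J·s)
f₀ = 4.3282e+14 Hz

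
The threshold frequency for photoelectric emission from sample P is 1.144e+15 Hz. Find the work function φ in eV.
4.73 eV

At the threshold frequency, photon energy equals work function:
φ = hf₀

Calculating:
φ = (6.626×10⁻³⁴ J·s)(1.144e+15 Hz)
φ = 4.73 eV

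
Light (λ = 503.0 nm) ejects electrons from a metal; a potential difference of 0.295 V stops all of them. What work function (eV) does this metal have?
2.17 eV

The stopping potential gives the maximum kinetic energy: KE_max = eV_s = 0.295 eV

From Einstein's photoelectric equation: KE_max = hc/λ - φ
Rearranging: φ = hc/λ - KE_max

Calculate photon energy:
E_photon = hc/λ = (6.626×10⁻³⁴ J·s)(3×10⁸ m/s) / (503.0×10⁻⁹ m) = 2.4649 eV

Therefore:
φ = 2.4649 - 0.295 = 2.17 eV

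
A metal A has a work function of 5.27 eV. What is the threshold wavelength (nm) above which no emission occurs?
235.26 nm

The threshold wavelength is when the photon energy equals the work function:
hc/λ₀ = φ

Solving for λ₀:
λ₀ = hc/φ = (6.626×10⁻³⁴ J·s)(3×10⁸ m/s) / (5.27 eV × 1.602×10⁻¹⁹ J/eV)
λ₀ = 235.26 nm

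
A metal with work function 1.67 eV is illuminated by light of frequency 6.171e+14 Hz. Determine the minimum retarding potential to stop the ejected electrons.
0.8821 V

The stopping potential V_s satisfies: eV_s = KE_max

First, find KE_max using Einstein's equation:
E_photon = hf = (6.626×10⁻³⁴ J·s)(6.171e+14 Hz) = 2.5521 eV
KE_max = E_photon - φ = 2.5521 - 1.67 = 0.8821 eV

Since eV_s = KE_max:
V_s = KE_max/e = 0.8821 V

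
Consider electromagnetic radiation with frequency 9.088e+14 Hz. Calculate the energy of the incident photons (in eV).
3.7585 eV

Using E = hf:

E = hf = (6.626×10⁻³⁴ J·s)(9.088e+14 Hz)
E = 3.7585 eV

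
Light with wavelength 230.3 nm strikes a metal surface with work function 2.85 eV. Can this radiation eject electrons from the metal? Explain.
Yes

For photoemission, the photon energy must exceed the work function.

Photon energy: E = hc/λ = 5.3836 eV
Work function: φ = 2.85 eV

Since E_photon (5.3836 eV) > φ (2.85 eV), photoemission WILL occur.
The threshold wavelength is λ₀ = hc/φ = 435.0 nm.
Since 230.3 nm < 435.0 nm, the light has sufficient energy.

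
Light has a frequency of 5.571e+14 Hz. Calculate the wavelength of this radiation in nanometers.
538.13 nm

Using the wave equation: c = fλ

Solving for wavelength:
λ = c/f = (3×10⁸ m/s) / (5.571e+14 Hz)
λ = 538.13 nm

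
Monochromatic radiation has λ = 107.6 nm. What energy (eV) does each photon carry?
11.5227 eV

Using E = hf = hc/λ:

E = hc/λ = (6.626×10⁻³⁴ J·s)(3×10⁸ m/s) / (107.6×10⁻⁹ m)
E = 11.5227 eV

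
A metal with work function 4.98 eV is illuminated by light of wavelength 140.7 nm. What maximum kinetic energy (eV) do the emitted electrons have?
3.8320 eV

Using Einstein's photoelectric equation: KE_max = hf - φ = hc/λ - φ

First, calculate the photon energy:
E_photon = hc/λ = (6.626×10⁻³⁴ J·s)(3×10⁸ m/s) / (140.7×10⁻⁹ m)
E_photon = 8.8120 eV

Then, the maximum kinetic energy:
KE_max = E_photon - φ = 8.8120 eV - 4.98 eV = 3.8320 eV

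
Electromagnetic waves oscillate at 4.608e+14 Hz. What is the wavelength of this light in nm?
650.59 nm

Using the wave equation: c = fλ

Solving for wavelength:
λ = c/f = (3×10⁸ m/s) / (4.608e+14 Hz)
λ = 650.59 nm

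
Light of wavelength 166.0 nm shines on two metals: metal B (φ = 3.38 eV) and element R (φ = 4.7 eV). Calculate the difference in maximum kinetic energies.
1.3200 eV

Using KE_max = hc/λ - φ for each metal:

Photon energy: E = hc/λ = 7.4689 eV

For metal B (φ₁ = 3.38 eV):
KE₁ = E - φ₁ = 7.4689 - 3.38 = 4.0889 eV

For element R (φ₂ = 4.7 eV):
KE₂ = E - φ₂ = 7.4689 - 4.7 = 2.7689 eV

Difference:
ΔKE = KE₁ - KE₂ = 4.0889 - 2.7689 = 1.3200 eV

Note: The difference equals the difference in work functions: 4.7 - 3.38 = 1.32 eV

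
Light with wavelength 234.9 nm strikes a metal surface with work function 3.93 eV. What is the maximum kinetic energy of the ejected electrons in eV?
1.3482 eV

Using Einstein's photoelectric equation: KE_max = hf - φ = hc/λ - φ

First, calculate the photon energy:
E_photon = hc/λ = (6.626×10⁻³⁴ J·s)(3×10⁸ m/s) / (234.9×10⁻⁹ m)
E_photon = 5.2782 eV

Then, the maximum kinetic energy:
KE_max = E_photon - φ = 5.2782 eV - 3.93 eV = 1.3482 eV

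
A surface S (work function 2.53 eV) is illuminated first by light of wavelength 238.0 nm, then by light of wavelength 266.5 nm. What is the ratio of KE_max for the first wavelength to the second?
1.2625

Using Einstein's equation: KE_max = hc/λ - φ

For λ₁ = 238.0 nm:
E₁ = hc/λ₁ = 5.2094 eV
KE₁ = E₁ - φ = 5.2094 - 2.53 = 2.6794 eV

For λ₂ = 266.5 nm:
E₂ = hc/λ₂ = 4.6523 eV
KE₂ = E₂ - φ = 4.6523 - 2.53 = 2.1223 eV

Ratio: KE₁/KE₂ = 2.6794/2.1223 = 1.2625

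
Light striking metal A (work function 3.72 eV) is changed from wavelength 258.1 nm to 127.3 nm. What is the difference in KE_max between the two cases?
4.9358 eV

Using Einstein's equation: KE_max = hc/λ - φ

For λ₁ = 258.1 nm:
KE₁ = hc/λ₁ - φ = 4.8037 - 3.72 = 1.0837 eV

For λ₂ = 127.3 nm:
KE₂ = hc/λ₂ - φ = 9.7395 - 3.72 = 6.0195 eV

Change in KE:
ΔKE = KE₂ - KE₁ = 6.0195 - 1.0837 = 4.9358 eV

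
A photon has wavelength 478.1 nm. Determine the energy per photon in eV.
2.5933 eV

Using E = hf = hc/λ:

E = hc/λ = (6.626×10⁻³⁴ J·s)(3×10⁸ m/s) / (478.1×10⁻⁹ m)
E = 2.5933 eV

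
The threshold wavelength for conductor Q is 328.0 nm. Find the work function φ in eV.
3.78 eV

At the threshold wavelength, photon energy equals work function:
φ = hc/λ₀

Calculating:
φ = (6.626×10⁻³⁴ J·s)(3×10⁸ m/s) / (328.0×10⁻⁹ m)
φ = 3.78 eV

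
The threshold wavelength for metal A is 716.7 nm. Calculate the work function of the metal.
1.73 eV

At the threshold wavelength, photon energy equals work function:
φ = hc/λ₀

Calculating:
φ = (6.626×10⁻³⁴ J·s)(3×10⁸ m/s) / (716.7×10⁻⁹ m)
φ = 1.73 eV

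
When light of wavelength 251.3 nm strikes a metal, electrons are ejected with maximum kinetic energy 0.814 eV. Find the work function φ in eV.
4.12 eV

From Einstein's photoelectric equation: KE_max = hf - φ = hc/λ - φ

Rearranging for φ:
φ = hc/λ - KE_max

Calculate photon energy:
E_photon = hc/λ = 4.9337 eV

Therefore:
φ = 4.9337 - 0.814 = 4.12 eV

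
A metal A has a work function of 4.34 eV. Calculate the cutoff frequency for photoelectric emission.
1.0494e+15 Hz

The threshold frequency is when the photon energy equals the work function:
hf₀ = φ

Solving for f₀:
f₀ = φ/h = (4.34 eV × 1.602×10⁻¹⁹ J/eV) / (6.626×10⁻³⁴ J·s)
f₀ = 1.0494e+15 Hz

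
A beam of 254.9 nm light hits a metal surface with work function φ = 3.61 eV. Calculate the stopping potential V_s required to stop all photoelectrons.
1.2540 V

The stopping potential V_s satisfies: eV_s = KE_max

First, find KE_max using Einstein's equation:
E_photon = hc/λ = 4.8640 eV
KE_max = E_photon - φ = 4.8640 - 3.61 = 1.2540 eV

Since eV_s = KE_max:
V_s = KE_max/e = 1.2540 V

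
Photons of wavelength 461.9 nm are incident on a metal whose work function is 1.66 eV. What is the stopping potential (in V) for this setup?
1.0242 V

The stopping potential V_s satisfies: eV_s = KE_max

First, find KE_max using Einstein's equation:
E_photon = hc/λ = 2.6842 eV
KE_max = E_photon - φ = 2.6842 - 1.66 = 1.0242 eV

Since eV_s = KE_max:
V_s = KE_max/e = 1.0242 V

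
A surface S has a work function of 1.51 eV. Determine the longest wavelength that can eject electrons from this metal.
821.09 nm

The threshold wavelength is when the photon energy equals the work function:
hc/λ₀ = φ

Solving for λ₀:
λ₀ = hc/φ = (6.626×10⁻³⁴ J·s)(3×10⁸ m/s) / (1.51 eV × 1.602×10⁻¹⁹ J/eV)
λ₀ = 821.09 nm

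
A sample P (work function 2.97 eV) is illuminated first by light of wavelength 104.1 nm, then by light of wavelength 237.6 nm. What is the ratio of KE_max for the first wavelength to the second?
3.9766

Using Einstein's equation: KE_max = hc/λ - φ

For λ₁ = 104.1 nm:
E₁ = hc/λ₁ = 11.9101 eV
KE₁ = E₁ - φ = 11.9101 - 2.97 = 8.9401 eV

For λ₂ = 237.6 nm:
E₂ = hc/λ₂ = 5.2182 eV
KE₂ = E₂ - φ = 5.2182 - 2.97 = 2.2482 eV

Ratio: KE₁/KE₂ = 8.9401/2.2482 = 3.9766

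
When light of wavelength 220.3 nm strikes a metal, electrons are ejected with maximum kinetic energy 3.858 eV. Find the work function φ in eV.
1.77 eV

From Einstein's photoelectric equation: KE_max = hf - φ = hc/λ - φ

Rearranging for φ:
φ = hc/λ - KE_max

Calculate photon energy:
E_photon = hc/λ = 5.6280 eV

Therefore:
φ = 5.6280 - 3.858 = 1.77 eV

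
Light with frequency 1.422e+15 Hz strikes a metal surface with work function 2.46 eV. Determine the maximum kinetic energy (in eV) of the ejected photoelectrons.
3.4209 eV

Using Einstein's photoelectric equation: KE_max = hf - φ

First, calculate the photon energy:
E_photon = hf = (6.626×10⁻³⁴ J·s)(1.422e+15 Hz)
E_photon = 5.8809 eV

Then, the maximum kinetic energy:
KE_max = E_photon - φ = 5.8809 eV - 2.46 eV = 3.4209 eV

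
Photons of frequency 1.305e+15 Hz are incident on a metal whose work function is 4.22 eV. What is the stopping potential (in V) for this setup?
1.1770 V

The stopping potential V_s satisfies: eV_s = KE_max

First, find KE_max using Einstein's equation:
E_photon = hf = (6.626×10⁻³⁴ J·s)(1.305e+15 Hz) = 5.3970 eV
KE_max = E_photon - φ = 5.3970 - 4.22 = 1.1770 eV

Since eV_s = KE_max:
V_s = KE_max/e = 1.1770 V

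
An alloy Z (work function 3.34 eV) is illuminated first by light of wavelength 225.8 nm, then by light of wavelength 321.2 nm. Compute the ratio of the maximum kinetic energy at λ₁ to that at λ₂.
4.1361

Using Einstein's equation: KE_max = hc/λ - φ

For λ₁ = 225.8 nm:
E₁ = hc/λ₁ = 5.4909 eV
KE₁ = E₁ - φ = 5.4909 - 3.34 = 2.1509 eV

For λ₂ = 321.2 nm:
E₂ = hc/λ₂ = 3.8600 eV
KE₂ = E₂ - φ = 3.8600 - 3.34 = 0.5200 eV

Ratio: KE₁/KE₂ = 2.1509/0.5200 = 4.1361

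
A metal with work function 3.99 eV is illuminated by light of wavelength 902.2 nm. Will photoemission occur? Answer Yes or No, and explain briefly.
No

For photoemission, the photon energy must exceed the work function.

Photon energy: E = hc/λ = 1.3742 eV
Work function: φ = 3.99 eV

Since E_photon (1.3742 eV) < φ (3.99 eV), photoemission will NOT occur.
The threshold wavelength is λ₀ = hc/φ = 310.7 nm.
Since 902.2 nm > 310.7 nm, the photons lack sufficient energy.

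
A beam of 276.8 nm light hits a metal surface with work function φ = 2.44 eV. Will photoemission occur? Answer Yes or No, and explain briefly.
Yes

For photoemission, the photon energy must exceed the work function.

Photon energy: E = hc/λ = 4.4792 eV
Work function: φ = 2.44 eV

Since E_photon (4.4792 eV) > φ (2.44 eV), photoemission WILL occur.
The threshold wavelength is λ₀ = hc/φ = 508.1 nm.
Since 276.8 nm < 508.1 nm, the light has sufficient energy.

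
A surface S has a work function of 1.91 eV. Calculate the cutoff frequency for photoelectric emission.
4.6184e+14 Hz

The threshold frequency is when the photon energy equals the work function:
hf₀ = φ

Solving for f₀:
f₀ = φ/h = (1.91 eV × 1.602×10⁻¹⁹ J/eV) / (6.626×10⁻³⁴ J·s)
f₀ = 4.6184e+14 Hz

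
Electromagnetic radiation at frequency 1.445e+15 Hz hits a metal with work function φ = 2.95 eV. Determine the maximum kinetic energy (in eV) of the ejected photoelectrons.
3.0260 eV

Using Einstein's photoelectric equation: KE_max = hf - φ

First, calculate the photon energy:
E_photon = hf = (6.626×10⁻³⁴ J·s)(1.445e+15 Hz)
E_photon = 5.9760 eV

Then, the maximum kinetic energy:
KE_max = E_photon - φ = 5.9760 eV - 2.95 eV = 3.0260 eV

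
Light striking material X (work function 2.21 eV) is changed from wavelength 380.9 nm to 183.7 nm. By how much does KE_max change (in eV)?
3.4942 eV

Using Einstein's equation: KE_max = hc/λ - φ

For λ₁ = 380.9 nm:
KE₁ = hc/λ₁ - φ = 3.2550 - 2.21 = 1.0450 eV

For λ₂ = 183.7 nm:
KE₂ = hc/λ₂ - φ = 6.7493 - 2.21 = 4.5393 eV

Change in KE:
ΔKE = KE₂ - KE₁ = 4.5393 - 1.0450 = 3.4942 eV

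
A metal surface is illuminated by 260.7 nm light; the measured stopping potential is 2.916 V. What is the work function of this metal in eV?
1.84 eV

The stopping potential gives the maximum kinetic energy: KE_max = eV_s = 2.916 eV

From Einstein's photoelectric equation: KE_max = hc/λ - φ
Rearranging: φ = hc/λ - KE_max

Calculate photon energy:
E_photon = hc/λ = (6.626×10⁻³⁴ J·s)(3×10⁸ m/s) / (260.7×10⁻⁹ m) = 4.7558 eV

Therefore:
φ = 4.7558 - 2.916 = 1.84 eV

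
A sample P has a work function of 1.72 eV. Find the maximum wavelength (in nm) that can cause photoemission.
720.84 nm

The threshold wavelength is when the photon energy equals the work function:
hc/λ₀ = φ

Solving for λ₀:
λ₀ = hc/φ = (6.626×10⁻³⁴ J·s)(3×10⁸ m/s) / (1.72 eV × 1.602×10⁻¹⁹ J/eV)
λ₀ = 720.84 nm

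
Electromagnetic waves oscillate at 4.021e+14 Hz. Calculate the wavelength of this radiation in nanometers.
745.57 nm

Using the wave equation: c = fλ

Solving for wavelength:
λ = c/f = (3×10⁸ m/s) / (4.021e+14 Hz)
λ = 745.57 nm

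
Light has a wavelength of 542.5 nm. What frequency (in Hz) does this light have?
5.5261e+14 Hz

Using the wave equation: c = fλ

Solving for frequency:
f = c/λ = (3×10⁸ m/s) / (542.5×10⁻⁹ m)
f = 5.5261e+14 Hz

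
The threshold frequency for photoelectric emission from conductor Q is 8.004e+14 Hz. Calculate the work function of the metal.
3.31 eV

At the threshold frequency, photon energy equals work function:
φ = hf₀

Calculating:
φ = (6.626×10⁻³⁴ J·s)(8.004e+14 Hz)
φ = 3.31 eV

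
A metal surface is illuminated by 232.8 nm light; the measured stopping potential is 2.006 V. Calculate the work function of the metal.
3.32 eV

The stopping potential gives the maximum kinetic energy: KE_max = eV_s = 2.006 eV

From Einstein's photoelectric equation: KE_max = hc/λ - φ
Rearranging: φ = hc/λ - KE_max

Calculate photon energy:
E_photon = hc/λ = (6.626×10⁻³⁴ J·s)(3×10⁸ m/s) / (232.8×10⁻⁹ m) = 5.3258 eV

Therefore:
φ = 5.3258 - 2.006 = 3.32 eV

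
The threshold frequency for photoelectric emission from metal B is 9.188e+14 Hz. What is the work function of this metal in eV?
3.80 eV

At the threshold frequency, photon energy equals work function:
φ = hf₀

Calculating:
φ = (6.626×10⁻³⁴ J·s)(9.188e+14 Hz)
φ = 3.80 eV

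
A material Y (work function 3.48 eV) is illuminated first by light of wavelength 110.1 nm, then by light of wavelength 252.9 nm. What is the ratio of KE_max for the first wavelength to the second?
5.4700

Using Einstein's equation: KE_max = hc/λ - φ

For λ₁ = 110.1 nm:
E₁ = hc/λ₁ = 11.2611 eV
KE₁ = E₁ - φ = 11.2611 - 3.48 = 7.7811 eV

For λ₂ = 252.9 nm:
E₂ = hc/λ₂ = 4.9025 eV
KE₂ = E₂ - φ = 4.9025 - 3.48 = 1.4225 eV

Ratio: KE₁/KE₂ = 7.7811/1.4225 = 5.4700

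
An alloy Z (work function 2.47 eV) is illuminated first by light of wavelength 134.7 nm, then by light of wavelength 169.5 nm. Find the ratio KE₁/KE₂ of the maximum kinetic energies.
1.3901

Using Einstein's equation: KE_max = hc/λ - φ

For λ₁ = 134.7 nm:
E₁ = hc/λ₁ = 9.2045 eV
KE₁ = E₁ - φ = 9.2045 - 2.47 = 6.7345 eV

For λ₂ = 169.5 nm:
E₂ = hc/λ₂ = 7.3147 eV
KE₂ = E₂ - φ = 7.3147 - 2.47 = 4.8447 eV

Ratio: KE₁/KE₂ = 6.7345/4.8447 = 1.3901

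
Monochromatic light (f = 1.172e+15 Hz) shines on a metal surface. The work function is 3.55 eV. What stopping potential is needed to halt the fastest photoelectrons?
1.2970 V

The stopping potential V_s satisfies: eV_s = KE_max

First, find KE_max using Einstein's equation:
E_photon = hf = (6.626×10⁻³⁴ J·s)(1.172e+15 Hz) = 4.8470 eV
KE_max = E_photon - φ = 4.8470 - 3.55 = 1.2970 eV

Since eV_s = KE_max:
V_s = KE_max/e = 1.2970 V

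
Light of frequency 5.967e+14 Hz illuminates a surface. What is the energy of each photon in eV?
2.4678 eV

Using E = hf:

E = hf = (6.626×10⁻³⁴ J·s)(5.967e+14 Hz)
E = 2.4678 eV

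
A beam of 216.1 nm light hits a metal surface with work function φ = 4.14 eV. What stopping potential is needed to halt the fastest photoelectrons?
1.5974 V

The stopping potential V_s satisfies: eV_s = KE_max

First, find KE_max using Einstein's equation:
E_photon = hc/λ = 5.7374 eV
KE_max = E_photon - φ = 5.7374 - 4.14 = 1.5974 eV

Since eV_s = KE_max:
V_s = KE_max/e = 1.5974 V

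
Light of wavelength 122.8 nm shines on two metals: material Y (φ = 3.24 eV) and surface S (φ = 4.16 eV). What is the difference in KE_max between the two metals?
0.9200 eV

Using KE_max = hc/λ - φ for each metal:

Photon energy: E = hc/λ = 10.0964 eV

For material Y (φ₁ = 3.24 eV):
KE₁ = E - φ₁ = 10.0964 - 3.24 = 6.8564 eV

For surface S (φ₂ = 4.16 eV):
KE₂ = E - φ₂ = 10.0964 - 4.16 = 5.9364 eV

Difference:
ΔKE = KE₁ - KE₂ = 6.8564 - 5.9364 = 0.9200 eV

Note: The difference equals the difference in work functions: 4.16 - 3.24 = 0.92 eV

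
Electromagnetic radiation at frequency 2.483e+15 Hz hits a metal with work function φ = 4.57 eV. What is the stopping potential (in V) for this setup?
5.6989 V

The stopping potential V_s satisfies: eV_s = KE_max

First, find KE_max using Einstein's equation:
E_photon = hf = (6.626×10⁻³⁴ J·s)(2.483e+15 Hz) = 10.2689 eV
KE_max = E_photon - φ = 10.2689 - 4.57 = 5.6989 eV

Since eV_s = KE_max:
V_s = KE_max/e = 5.6989 V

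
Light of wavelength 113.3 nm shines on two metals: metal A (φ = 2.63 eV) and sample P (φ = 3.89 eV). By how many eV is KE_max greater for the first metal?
1.2600 eV

Using KE_max = hc/λ - φ for each metal:

Photon energy: E = hc/λ = 10.9430 eV

For metal A (φ₁ = 2.63 eV):
KE₁ = E - φ₁ = 10.9430 - 2.63 = 8.3130 eV

For sample P (φ₂ = 3.89 eV):
KE₂ = E - φ₂ = 10.9430 - 3.89 = 7.0530 eV

Difference:
ΔKE = KE₁ - KE₂ = 8.3130 - 7.0530 = 1.2600 eV

Note: The difference equals the difference in work functions: 3.89 - 2.63 = 1.26 eV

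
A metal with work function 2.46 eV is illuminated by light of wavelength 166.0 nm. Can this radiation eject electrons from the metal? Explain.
Yes

For photoemission, the photon energy must exceed the work function.

Photon energy: E = hc/λ = 7.4689 eV
Work function: φ = 2.46 eV

Since E_photon (7.4689 eV) > φ (2.46 eV), photoemission WILL occur.
The threshold wavelength is λ₀ = hc/φ = 504.0 nm.
Since 166.0 nm < 504.0 nm, the light has sufficient energy.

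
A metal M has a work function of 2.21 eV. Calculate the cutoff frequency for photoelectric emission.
5.3438e+14 Hz

The threshold frequency is when the photon energy equals the work function:
hf₀ = φ

Solving for f₀:
f₀ = φ/h = (2.21 eV × 1.602×10⁻¹⁹ J/eV) / (6.626×10⁻³⁴ J·s)
f₀ = 5.3438e+14 Hz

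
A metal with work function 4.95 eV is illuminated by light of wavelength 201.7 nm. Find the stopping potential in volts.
1.1970 V

The stopping potential V_s satisfies: eV_s = KE_max

First, find KE_max using Einstein's equation:
E_photon = hc/λ = 6.1470 eV
KE_max = E_photon - φ = 6.1470 - 4.95 = 1.1970 eV

Since eV_s = KE_max:
V_s = KE_max/e = 1.1970 V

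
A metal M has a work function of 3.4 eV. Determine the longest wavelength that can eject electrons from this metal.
364.66 nm

The threshold wavelength is when the photon energy equals the work function:
hc/λ₀ = φ

Solving for λ₀:
λ₀ = hc/φ = (6.626×10⁻³⁴ J·s)(3×10⁸ m/s) / (3.4 eV × 1.602×10⁻¹⁹ J/eV)
λ₀ = 364.66 nm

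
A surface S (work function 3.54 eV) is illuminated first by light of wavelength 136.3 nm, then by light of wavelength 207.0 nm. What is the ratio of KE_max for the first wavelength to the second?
2.2683

Using Einstein's equation: KE_max = hc/λ - φ

For λ₁ = 136.3 nm:
E₁ = hc/λ₁ = 9.0964 eV
KE₁ = E₁ - φ = 9.0964 - 3.54 = 5.5564 eV

For λ₂ = 207.0 nm:
E₂ = hc/λ₂ = 5.9896 eV
KE₂ = E₂ - φ = 5.9896 - 3.54 = 2.4496 eV

Ratio: KE₁/KE₂ = 5.5564/2.4496 = 2.2683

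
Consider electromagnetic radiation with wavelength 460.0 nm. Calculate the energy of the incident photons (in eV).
2.6953 eV

Using E = hf = hc/λ:

E = hc/λ = (6.626×10⁻³⁴ J·s)(3×10⁸ m/s) / (460.0×10⁻⁹ m)
E = 2.6953 eV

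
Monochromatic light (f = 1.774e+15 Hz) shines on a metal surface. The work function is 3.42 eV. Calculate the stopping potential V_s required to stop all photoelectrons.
3.9167 V

The stopping potential V_s satisfies: eV_s = KE_max

First, find KE_max using Einstein's equation:
E_photon = hf = (6.626×10⁻³⁴ J·s)(1.774e+15 Hz) = 7.3367 eV
KE_max = E_photon - φ = 7.3367 - 3.42 = 3.9167 eV

Since eV_s = KE_max:
V_s = KE_max/e = 3.9167 V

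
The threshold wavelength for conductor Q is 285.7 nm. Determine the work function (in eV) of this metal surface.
4.34 eV

At the threshold wavelength, photon energy equals work function:
φ = hc/λ₀

Calculating:
φ = (6.626×10⁻³⁴ J·s)(3×10⁸ m/s) / (285.7×10⁻⁹ m)
φ = 4.34 eV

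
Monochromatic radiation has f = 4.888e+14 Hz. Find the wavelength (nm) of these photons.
613.32 nm

Using the wave equation: c = fλ

Solving for wavelength:
λ = c/f = (3×10⁸ m/s) / (4.888e+14 Hz)
λ = 613.32 nm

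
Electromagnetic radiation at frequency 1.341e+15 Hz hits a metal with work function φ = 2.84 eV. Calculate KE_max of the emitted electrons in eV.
2.7059 eV

Using Einstein's photoelectric equation: KE_max = hf - φ

First, calculate the photon energy:
E_photon = hf = (6.626×10⁻³⁴ J·s)(1.341e+15 Hz)
E_photon = 5.5459 eV

Then, the maximum kinetic energy:
KE_max = E_photon - φ = 5.5459 eV - 2.84 eV = 2.7059 eV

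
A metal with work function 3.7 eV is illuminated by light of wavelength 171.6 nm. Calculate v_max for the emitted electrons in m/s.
1.1136e+06 m/s

First, find the maximum kinetic energy:
E_photon = hc/λ = 7.2252 eV
KE_max = E_photon - φ = 7.2252 - 3.7 = 3.5252 eV

Convert to Joules: KE_max = 3.5252 × 1.602×10⁻¹⁹ J = 5.6480e-19 J

Then use KE = ½mv² to find velocity:
v = √(2·KE/m) = √(2 × 5.6480e-19 J / 9.109e-31 kg)
v = 1.1136e+06 m/s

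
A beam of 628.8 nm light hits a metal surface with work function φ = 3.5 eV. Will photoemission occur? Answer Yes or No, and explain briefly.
No

For photoemission, the photon energy must exceed the work function.

Photon energy: E = hc/λ = 1.9718 eV
Work function: φ = 3.5 eV

Since E_photon (1.9718 eV) < φ (3.5 eV), photoemission will NOT occur.
The threshold wavelength is λ₀ = hc/φ = 354.2 nm.
Since 628.8 nm > 354.2 nm, the photons lack sufficient energy.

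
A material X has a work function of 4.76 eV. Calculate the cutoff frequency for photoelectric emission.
1.1510e+15 Hz

The threshold frequency is when the photon energy equals the work function:
hf₀ = φ

Solving for f₀:
f₀ = φ/h = (4.76 eV × 1.602×10⁻¹⁹ J/eV) / (6.626×10⁻³⁴ J·s)
f₀ = 1.1510e+15 Hz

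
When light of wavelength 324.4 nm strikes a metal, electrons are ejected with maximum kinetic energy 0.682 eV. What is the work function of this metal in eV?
3.14 eV

From Einstein's photoelectric equation: KE_max = hf - φ = hc/λ - φ

Rearranging for φ:
φ = hc/λ - KE_max

Calculate photon energy:
E_photon = hc/λ = 3.8220 eV

Therefore:
φ = 3.8220 - 0.682 = 3.14 eV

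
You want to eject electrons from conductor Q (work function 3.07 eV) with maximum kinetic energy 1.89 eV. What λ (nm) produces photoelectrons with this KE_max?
249.97 nm

From Einstein's equation: KE_max = hc/λ - φ

Rearranging for λ:
hc/λ = KE_max + φ
λ = hc/(KE_max + φ)

Required photon energy:
E_photon = KE_max + φ = 1.89 + 3.07 = 4.96 eV

Required wavelength:
λ = hc/E_photon = (6.626×10⁻³⁴)(3×10⁸) / (4.96 × 1.602×10⁻¹⁹)
λ = 249.97 nm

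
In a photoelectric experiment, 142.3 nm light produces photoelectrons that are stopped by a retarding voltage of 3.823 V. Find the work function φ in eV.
4.89 eV

The stopping potential gives the maximum kinetic energy: KE_max = eV_s = 3.823 eV

From Einstein's photoelectric equation: KE_max = hc/λ - φ
Rearranging: φ = hc/λ - KE_max

Calculate photon energy:
E_photon = hc/λ = (6.626×10⁻³⁴ J·s)(3×10⁸ m/s) / (142.3×10⁻⁹ m) = 8.7129 eV

Therefore:
φ = 8.7129 - 3.823 = 4.89 eV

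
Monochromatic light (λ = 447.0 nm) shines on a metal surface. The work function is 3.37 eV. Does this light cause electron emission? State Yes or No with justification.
No

For photoemission, the photon energy must exceed the work function.

Photon energy: E = hc/λ = 2.7737 eV
Work function: φ = 3.37 eV

Since E_photon (2.7737 eV) < φ (3.37 eV), photoemission will NOT occur.
The threshold wavelength is λ₀ = hc/φ = 367.9 nm.
Since 447.0 nm > 367.9 nm, the photons lack sufficient energy.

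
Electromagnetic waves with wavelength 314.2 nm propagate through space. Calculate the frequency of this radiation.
9.5415e+14 Hz

Using the wave equation: c = fλ

Solving for frequency:
f = c/λ = (3×10⁸ m/s) / (314.2×10⁻⁹ m)
f = 9.5415e+14 Hz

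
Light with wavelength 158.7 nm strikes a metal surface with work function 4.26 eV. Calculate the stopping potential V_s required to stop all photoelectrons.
3.5525 V

The stopping potential V_s satisfies: eV_s = KE_max

First, find KE_max using Einstein's equation:
E_photon = hc/λ = 7.8125 eV
KE_max = E_photon - φ = 7.8125 - 4.26 = 3.5525 eV

Since eV_s = KE_max:
V_s = KE_max/e = 3.5525 V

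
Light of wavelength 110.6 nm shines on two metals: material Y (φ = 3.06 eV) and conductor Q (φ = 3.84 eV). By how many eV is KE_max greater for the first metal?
0.7800 eV

Using KE_max = hc/λ - φ for each metal:

Photon energy: E = hc/λ = 11.2101 eV

For material Y (φ₁ = 3.06 eV):
KE₁ = E - φ₁ = 11.2101 - 3.06 = 8.1501 eV

For conductor Q (φ₂ = 3.84 eV):
KE₂ = E - φ₂ = 11.2101 - 3.84 = 7.3701 eV

Difference:
ΔKE = KE₁ - KE₂ = 8.1501 - 7.3701 = 0.7800 eV

Note: The difference equals the difference in work functions: 3.84 - 3.06 = 0.78 eV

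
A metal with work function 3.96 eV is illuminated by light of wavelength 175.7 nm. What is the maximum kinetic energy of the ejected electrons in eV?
3.0966 eV

Using Einstein's photoelectric equation: KE_max = hf - φ = hc/λ - φ

First, calculate the photon energy:
E_photon = hc/λ = (6.626×10⁻³⁴ J·s)(3×10⁸ m/s) / (175.7×10⁻⁹ m)
E_photon = 7.0566 eV

Then, the maximum kinetic energy:
KE_max = E_photon - φ = 7.0566 eV - 3.96 eV = 3.0966 eV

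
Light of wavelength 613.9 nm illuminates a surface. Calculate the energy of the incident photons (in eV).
2.0196 eV

Using E = hf = hc/λ:

E = hc/λ = (6.626×10⁻³⁴ J·s)(3×10⁸ m/s) / (613.9×10⁻⁹ m)
E = 2.0196 eV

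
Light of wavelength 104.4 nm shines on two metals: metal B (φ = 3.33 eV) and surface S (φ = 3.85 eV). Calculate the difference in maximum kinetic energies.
0.5200 eV

Using KE_max = hc/λ - φ for each metal:

Photon energy: E = hc/λ = 11.8759 eV

For metal B (φ₁ = 3.33 eV):
KE₁ = E - φ₁ = 11.8759 - 3.33 = 8.5459 eV

For surface S (φ₂ = 3.85 eV):
KE₂ = E - φ₂ = 11.8759 - 3.85 = 8.0259 eV

Difference:
ΔKE = KE₁ - KE₂ = 8.5459 - 8.0259 = 0.5200 eV

Note: The difference equals the difference in work functions: 3.85 - 3.33 = 0.52 eV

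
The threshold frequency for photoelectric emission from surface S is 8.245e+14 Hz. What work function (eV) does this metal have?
3.41 eV

At the threshold frequency, photon energy equals work function:
φ = hf₀

Calculating:
φ = (6.626×10⁻³⁴ J·s)(8.245e+14 Hz)
φ = 3.41 eV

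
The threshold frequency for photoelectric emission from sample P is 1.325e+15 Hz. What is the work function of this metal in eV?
5.48 eV

At the threshold frequency, photon energy equals work function:
φ = hf₀

Calculating:
φ = (6.626×10⁻³⁴ J·s)(1.325e+15 Hz)
φ = 5.48 eV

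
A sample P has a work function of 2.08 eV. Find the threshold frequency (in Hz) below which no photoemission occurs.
5.0294e+14 Hz

The threshold frequency is when the photon energy equals the work function:
hf₀ = φ

Solving for f₀:
f₀ = φ/h = (2.08 eV × 1.602×10⁻¹⁹ J/eV) / (6.626×10⁻³⁴ J·s)
f₀ = 5.0294e+14 Hz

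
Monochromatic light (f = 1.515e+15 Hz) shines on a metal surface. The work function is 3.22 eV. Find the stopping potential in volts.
3.0455 V

The stopping potential V_s satisfies: eV_s = KE_max

First, find KE_max using Einstein's equation:
E_photon = hf = (6.626×10⁻³⁴ J·s)(1.515e+15 Hz) = 6.2655 eV
KE_max = E_photon - φ = 6.2655 - 3.22 = 3.0455 eV

Since eV_s = KE_max:
V_s = KE_max/e = 3.0455 V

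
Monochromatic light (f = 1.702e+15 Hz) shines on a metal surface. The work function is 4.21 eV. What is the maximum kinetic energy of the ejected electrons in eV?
2.8289 eV

Using Einstein's photoelectric equation: KE_max = hf - φ

First, calculate the photon energy:
E_photon = hf = (6.626×10⁻³⁴ J·s)(1.702e+15 Hz)
E_photon = 7.0389 eV

Then, the maximum kinetic energy:
KE_max = E_photon - φ = 7.0389 eV - 4.21 eV = 2.8289 eV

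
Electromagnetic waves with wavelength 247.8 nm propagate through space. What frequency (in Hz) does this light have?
1.2098e+15 Hz

Using the wave equation: c = fλ

Solving for frequency:
f = c/λ = (3×10⁸ m/s) / (247.8×10⁻⁹ m)
f = 1.2098e+15 Hz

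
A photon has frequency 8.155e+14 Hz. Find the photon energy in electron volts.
3.3726 eV

Using E = hf:

E = hf = (6.626×10⁻³⁴ J·s)(8.155e+14 Hz)
E = 3.3726 eV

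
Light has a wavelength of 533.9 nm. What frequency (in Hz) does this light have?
5.6151e+14 Hz

Using the wave equation: c = fλ

Solving for frequency:
f = c/λ = (3×10⁸ m/s) / (533.9×10⁻⁹ m)
f = 5.6151e+14 Hz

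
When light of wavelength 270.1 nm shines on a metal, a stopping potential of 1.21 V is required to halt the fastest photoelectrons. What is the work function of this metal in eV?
3.38 eV

The stopping potential gives the maximum kinetic energy: KE_max = eV_s = 1.21 eV

From Einstein's photoelectric equation: KE_max = hc/λ - φ
Rearranging: φ = hc/λ - KE_max

Calculate photon energy:
E_photon = hc/λ = (6.626×10⁻³⁴ J·s)(3×10⁸ m/s) / (270.1×10⁻⁹ m) = 4.5903 eV

Therefore:
φ = 4.5903 - 1.21 = 3.38 eV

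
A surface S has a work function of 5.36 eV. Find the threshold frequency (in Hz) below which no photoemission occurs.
1.2960e+15 Hz

The threshold frequency is when the photon energy equals the work function:
hf₀ = φ

Solving for f₀:
f₀ = φ/h = (5.36 eV × 1.602×10⁻¹⁹ J/eV) / (6.626×10⁻³⁴ J·s)
f₀ = 1.2960e+15 Hz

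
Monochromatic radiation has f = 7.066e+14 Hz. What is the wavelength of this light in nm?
424.27 nm

Using the wave equation: c = fλ

Solving for wavelength:
λ = c/f = (3×10⁸ m/s) / (7.066e+14 Hz)
λ = 424.27 nm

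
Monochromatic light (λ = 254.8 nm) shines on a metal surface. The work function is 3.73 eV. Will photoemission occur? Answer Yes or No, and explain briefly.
Yes

For photoemission, the photon energy must exceed the work function.

Photon energy: E = hc/λ = 4.8659 eV
Work function: φ = 3.73 eV

Since E_photon (4.8659 eV) > φ (3.73 eV), photoemission WILL occur.
The threshold wavelength is λ₀ = hc/φ = 332.4 nm.
Since 254.8 nm < 332.4 nm, the light has sufficient energy.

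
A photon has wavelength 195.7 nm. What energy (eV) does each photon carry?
6.3354 eV

Using E = hf = hc/λ:

E = hc/λ = (6.626×10⁻³⁴ J·s)(3×10⁸ m/s) / (195.7×10⁻⁹ m)
E = 6.3354 eV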